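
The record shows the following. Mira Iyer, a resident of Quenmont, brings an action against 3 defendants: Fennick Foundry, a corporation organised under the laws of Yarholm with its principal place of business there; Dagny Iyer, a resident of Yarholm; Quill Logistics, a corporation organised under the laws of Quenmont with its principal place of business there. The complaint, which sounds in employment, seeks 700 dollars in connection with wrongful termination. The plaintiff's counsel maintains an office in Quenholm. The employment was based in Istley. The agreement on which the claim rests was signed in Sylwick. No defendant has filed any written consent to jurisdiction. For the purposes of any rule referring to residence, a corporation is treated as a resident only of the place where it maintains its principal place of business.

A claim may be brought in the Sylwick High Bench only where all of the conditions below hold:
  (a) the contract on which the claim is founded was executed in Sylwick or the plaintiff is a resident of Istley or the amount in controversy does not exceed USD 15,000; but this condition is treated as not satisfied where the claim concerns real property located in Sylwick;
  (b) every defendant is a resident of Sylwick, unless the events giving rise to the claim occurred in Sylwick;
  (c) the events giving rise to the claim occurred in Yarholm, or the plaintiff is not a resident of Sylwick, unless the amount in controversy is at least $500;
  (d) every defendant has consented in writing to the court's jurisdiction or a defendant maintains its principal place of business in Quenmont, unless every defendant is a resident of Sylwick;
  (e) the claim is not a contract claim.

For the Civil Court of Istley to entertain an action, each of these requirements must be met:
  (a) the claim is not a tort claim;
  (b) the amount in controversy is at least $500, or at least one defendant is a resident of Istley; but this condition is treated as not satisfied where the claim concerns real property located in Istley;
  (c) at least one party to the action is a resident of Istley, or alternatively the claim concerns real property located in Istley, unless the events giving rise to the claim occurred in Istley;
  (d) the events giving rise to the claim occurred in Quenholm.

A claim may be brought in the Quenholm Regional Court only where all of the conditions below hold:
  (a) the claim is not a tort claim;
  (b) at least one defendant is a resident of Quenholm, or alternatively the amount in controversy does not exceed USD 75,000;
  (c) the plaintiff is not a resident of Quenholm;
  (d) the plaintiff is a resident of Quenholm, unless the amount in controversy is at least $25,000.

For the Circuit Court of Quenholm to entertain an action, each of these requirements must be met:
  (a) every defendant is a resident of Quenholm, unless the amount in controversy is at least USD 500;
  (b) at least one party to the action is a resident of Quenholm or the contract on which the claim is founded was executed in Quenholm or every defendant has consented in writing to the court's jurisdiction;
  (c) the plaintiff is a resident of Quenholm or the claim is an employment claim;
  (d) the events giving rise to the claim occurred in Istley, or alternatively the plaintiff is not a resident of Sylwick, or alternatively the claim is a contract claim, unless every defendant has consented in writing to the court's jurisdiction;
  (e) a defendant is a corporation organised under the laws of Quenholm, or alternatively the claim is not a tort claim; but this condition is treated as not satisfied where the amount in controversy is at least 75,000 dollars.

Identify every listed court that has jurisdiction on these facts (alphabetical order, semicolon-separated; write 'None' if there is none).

None

The Sylwick High Bench:
  (a) The contract was executed in Sylwick, which satisfies one of the alternatives. And the carve-out is inapplicable — the claim does not concern real property. Satisfied.
  (b) The defendants reside as follows — Fennick Foundry in Yarholm, Dagny Iyer in Yarholm, Quill Logistics in Quenmont — not all in Sylwick. Nor does the 'unless' clause help: the operative events occurred in Istley, not Sylwick. Not met.
  (c) The plaintiff resides in Quenmont, which is not Sylwick, so this disjunct is met. Met.
  (d) Quill Logistics has its principal place of business in Quenmont, so one alternative holds. Met.
  (e) The claim is an employment claim, not a contract claim. Met.
  → No jurisdiction.
The Civil Court of Istley:
  (a) The claim is an employment claim, not a tort claim. Satisfied.
  (b) The amount in controversy is USD 700, which meets the 500 dollars floor — that alternative is enough. And the carve-out is inapplicable — the claim does not concern real property. Condition met.
  (c) No party resides in Istley; the claim does not concern real property — none of the alternatives is met. The proviso rescues it, though: the operative events occurred in Istley. Satisfied.
  (d) The operative events occurred in Istley, not Quenholm. Fails.
  → At least one condition fails; no jurisdiction.
The Quenholm Regional Court:
  (a) The claim is an employment claim, not a tort claim. Satisfied.
  (b) The amount in controversy is $700, within the $75,000 ceiling — that alternative is enough. Condition met.
  (c) The plaintiff resides in Quenmont, which is not Quenholm. Met.
  (d) The plaintiff resides in Quenmont, not Quenholm. The proviso offers no rescue either, since the amount in controversy is 700 dollars, below the USD 25,000 floor. Condition not met.
  → No jurisdiction.
The Circuit Court of Quenholm:
  (a) The defendants reside as follows — Fennick Foundry in Yarholm, Dagny Iyer in Yarholm, Quill Logistics in Quenmont — not all in Quenholm. However, the amount in controversy is $700, which meets the $500 floor, so the 'unless' proviso supplies this condition. Condition met.
  (b) No party resides in Quenholm; the contract was executed in Sylwick, not Quenholm; no such written consent has been filed — no alternative holds. Fails.
  (c) The claim is an employment claim — that alternative is enough. Satisfied.
  (d) The operative events occurred in Istley, which satisfies one of the alternatives. Met.
  (e) The claim is an employment claim, not a tort claim, so one alternative holds. And the carve-out is inapplicable — the amount in controversy is USD 700, below the USD 75,000 floor. Condition met.
  → The court lacks jurisdiction.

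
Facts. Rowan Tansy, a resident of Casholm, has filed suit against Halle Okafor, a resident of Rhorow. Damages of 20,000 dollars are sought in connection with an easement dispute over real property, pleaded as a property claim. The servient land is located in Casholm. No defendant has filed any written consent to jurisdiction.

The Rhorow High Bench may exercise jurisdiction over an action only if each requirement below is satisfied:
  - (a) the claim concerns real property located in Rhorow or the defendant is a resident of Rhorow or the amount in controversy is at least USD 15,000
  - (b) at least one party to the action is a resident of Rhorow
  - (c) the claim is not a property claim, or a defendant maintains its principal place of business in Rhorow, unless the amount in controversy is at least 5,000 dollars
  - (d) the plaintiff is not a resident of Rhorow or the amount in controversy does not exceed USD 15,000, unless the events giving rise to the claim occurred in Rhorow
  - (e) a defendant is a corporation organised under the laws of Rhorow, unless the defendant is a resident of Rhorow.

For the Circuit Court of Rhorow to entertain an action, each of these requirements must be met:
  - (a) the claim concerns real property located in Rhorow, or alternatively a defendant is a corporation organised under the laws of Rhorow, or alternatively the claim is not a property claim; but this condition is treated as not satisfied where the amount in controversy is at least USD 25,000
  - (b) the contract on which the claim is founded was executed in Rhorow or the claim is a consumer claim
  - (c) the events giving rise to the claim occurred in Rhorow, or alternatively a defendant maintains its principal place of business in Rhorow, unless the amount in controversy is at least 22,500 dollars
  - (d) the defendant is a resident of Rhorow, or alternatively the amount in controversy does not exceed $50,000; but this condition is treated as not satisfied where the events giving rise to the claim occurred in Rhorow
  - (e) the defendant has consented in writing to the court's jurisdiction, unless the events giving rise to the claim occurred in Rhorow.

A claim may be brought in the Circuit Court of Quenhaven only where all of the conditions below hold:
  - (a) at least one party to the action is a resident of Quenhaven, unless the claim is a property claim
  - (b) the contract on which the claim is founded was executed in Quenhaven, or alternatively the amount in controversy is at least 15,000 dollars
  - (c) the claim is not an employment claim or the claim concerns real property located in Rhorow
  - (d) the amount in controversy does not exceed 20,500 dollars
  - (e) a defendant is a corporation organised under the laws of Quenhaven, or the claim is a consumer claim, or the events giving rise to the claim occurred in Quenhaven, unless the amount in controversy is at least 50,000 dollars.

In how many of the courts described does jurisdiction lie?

1

The Rhorow High Bench:
  (a) The defendant resides in Rhorow, so this disjunct is met. Met.
  (b) Halle Okafor resides in Rhorow. Met.
  (c) The claim is a property claim; no defendant is a corporation — none of the alternatives is met. But the amount in controversy is $20,000, which meets the USD 5,000 floor, and the 'unless' clause therefore excuses the requirement. Condition met.
  (d) The plaintiff resides in Casholm, which is not Rhorow, so this disjunct is met. Condition met.
  (e) No defendant is a corporation. However, the defendant resides in Rhorow, so the 'unless' proviso supplies this condition. Condition met.
  → All conditions met; jurisdiction exists.
The Circuit Court of Rhorow:
  (a) The property lies in Casholm, not Rhorow; no defendant is a corporation; the claim is a property claim — none of the alternatives is met. Fails.
  (b) No contract (and hence no place of execution) is alleged; the claim is a property claim, not a consumer claim — every alternative fails. Condition not met.
  (c) The operative events occurred in Casholm, not Rhorow; no defendant is a corporation — no alternative holds. Nor does the 'unless' clause help: the amount in controversy is $20,000, below the $22,500 floor. Not satisfied.
  (d) The defendant resides in Rhorow, so this disjunct is met. And the carve-out is inapplicable — the operative events occurred in Casholm, not Rhorow. Satisfied.
  (e) No such written consent has been filed. And the operative events occurred in Casholm, not Rhorow, so the proviso does not save it. Condition not met.
  → No jurisdiction.
The Circuit Court of Quenhaven:
  (a) No party resides in Quenhaven. The proviso rescues it, though: the claim is a property claim. Met.
  (b) The amount in controversy is USD 20,000, which meets the $15,000 floor — that alternative is enough. Met.
  (c) The claim is a property claim, not an employment claim, so this disjunct is met. Met.
  (d) The amount in controversy is $20,000, within the USD 20,500 ceiling. Satisfied.
  (e) No defendant is a corporation; the claim is a property claim, not a consumer claim; the operative events occurred in Casholm, not Quenhaven — no alternative holds. Nor does the 'unless' clause help: the amount in controversy is USD 20,000, below the 50,000 dollars floor. Condition not met.
  → At least one condition fails; no jurisdiction.
Courts with jurisdiction: the Rhorow High Bench — 1 in total.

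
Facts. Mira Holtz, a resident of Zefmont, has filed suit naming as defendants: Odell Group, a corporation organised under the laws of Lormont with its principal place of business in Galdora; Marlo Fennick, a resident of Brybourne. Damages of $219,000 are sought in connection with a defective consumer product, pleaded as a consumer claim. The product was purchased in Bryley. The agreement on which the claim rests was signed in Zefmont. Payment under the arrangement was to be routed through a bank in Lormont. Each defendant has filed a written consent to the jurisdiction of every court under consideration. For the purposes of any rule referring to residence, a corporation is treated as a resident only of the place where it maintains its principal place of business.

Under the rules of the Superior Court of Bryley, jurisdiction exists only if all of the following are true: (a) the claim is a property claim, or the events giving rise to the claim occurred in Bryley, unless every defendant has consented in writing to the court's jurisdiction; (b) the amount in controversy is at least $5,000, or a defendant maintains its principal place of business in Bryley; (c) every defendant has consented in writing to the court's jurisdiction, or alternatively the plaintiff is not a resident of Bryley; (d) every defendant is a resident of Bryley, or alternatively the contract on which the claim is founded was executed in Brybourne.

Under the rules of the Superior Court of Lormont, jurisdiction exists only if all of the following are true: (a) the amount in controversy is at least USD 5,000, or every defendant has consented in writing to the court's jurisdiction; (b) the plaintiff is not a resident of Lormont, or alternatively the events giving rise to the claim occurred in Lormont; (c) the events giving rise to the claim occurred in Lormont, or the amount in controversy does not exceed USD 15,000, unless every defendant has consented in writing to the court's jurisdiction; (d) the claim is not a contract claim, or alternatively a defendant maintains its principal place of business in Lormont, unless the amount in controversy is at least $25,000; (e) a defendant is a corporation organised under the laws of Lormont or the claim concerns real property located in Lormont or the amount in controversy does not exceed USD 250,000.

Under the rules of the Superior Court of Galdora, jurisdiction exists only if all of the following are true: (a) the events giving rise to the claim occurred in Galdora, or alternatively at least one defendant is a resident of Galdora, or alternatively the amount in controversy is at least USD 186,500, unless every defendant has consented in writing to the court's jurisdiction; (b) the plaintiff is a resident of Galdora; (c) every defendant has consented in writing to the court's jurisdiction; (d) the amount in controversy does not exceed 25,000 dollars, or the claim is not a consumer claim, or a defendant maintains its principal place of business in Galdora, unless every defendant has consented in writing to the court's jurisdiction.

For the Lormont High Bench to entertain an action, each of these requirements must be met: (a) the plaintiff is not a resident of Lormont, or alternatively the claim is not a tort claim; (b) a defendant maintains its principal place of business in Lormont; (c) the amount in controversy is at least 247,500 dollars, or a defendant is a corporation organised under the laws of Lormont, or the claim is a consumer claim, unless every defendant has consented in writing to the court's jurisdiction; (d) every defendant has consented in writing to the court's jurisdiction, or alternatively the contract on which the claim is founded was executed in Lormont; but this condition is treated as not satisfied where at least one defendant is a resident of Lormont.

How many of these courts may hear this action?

The Superior Court of Bryley:
  (a) The operative events occurred in Bryley, which satisfies one of the alternatives. Condition met.
  (b) The amount in controversy is USD 219,000, which meets the 5,000 dollars floor — that alternative is enough. Met.
  (c) Every defendant has filed written consent — that alternative is enough. Satisfied.
  (d) The defendants reside as follows — Odell Group in Galdora, Marlo Fennick in Brybourne — not all in Bryley; the contract was executed in Zefmont, not Brybourne — no alternative holds. Condition not met.
  → The court lacks jurisdiction.
The Superior Court of Lormont:
  (a) The amount in controversy is 219,000 dollars, which meets the $5,000 floor — that alternative is enough. Met.
  (b) The plaintiff resides in Zefmont, which is not Lormont, which satisfies one of the alternatives. Condition met.
  (c) The operative events occurred in Bryley, not Lormont; the amount in controversy is $219,000, above the 15,000 dollars ceiling — none of the alternatives is met. However, every defendant has filed written consent, so the 'unless' proviso supplies this condition. Met.
  (d) The claim is a consumer claim, not a contract claim, which satisfies one of the alternatives. Satisfied.
  (e) Odell Group is organised under the laws of Lormont, which satisfies one of the alternatives. Met.
  → All conditions met; jurisdiction exists.
The Superior Court of Galdora:
  (a) Odell Group resides in Galdora — that alternative is enough. Condition met.
  (b) The plaintiff resides in Zefmont, not Galdora. Fails.
  (c) Every defendant has filed written consent. Met.
  (d) Odell Group has its principal place of business in Galdora — that alternative is enough. Condition met.
  → At least one condition fails; no jurisdiction.
The Lormont High Bench:
  (a) The plaintiff resides in Zefmont, which is not Lormont — that alternative is enough. Satisfied.
  (b) The corporate defendant(s) have their principal place of business in Galdora, not Lormont. Not met.
  (c) Odell Group is organised under the laws of Lormont, so one alternative holds. Met.
  (d) Every defendant has filed written consent, so this disjunct is met. The exception is not triggered, since no defendant resides in Lormont (they reside in Galdora, Brybourne). Satisfied.
  → The court lacks jurisdiction.
Courts with jurisdiction: the Superior Court of Lormont — 1 in total.

1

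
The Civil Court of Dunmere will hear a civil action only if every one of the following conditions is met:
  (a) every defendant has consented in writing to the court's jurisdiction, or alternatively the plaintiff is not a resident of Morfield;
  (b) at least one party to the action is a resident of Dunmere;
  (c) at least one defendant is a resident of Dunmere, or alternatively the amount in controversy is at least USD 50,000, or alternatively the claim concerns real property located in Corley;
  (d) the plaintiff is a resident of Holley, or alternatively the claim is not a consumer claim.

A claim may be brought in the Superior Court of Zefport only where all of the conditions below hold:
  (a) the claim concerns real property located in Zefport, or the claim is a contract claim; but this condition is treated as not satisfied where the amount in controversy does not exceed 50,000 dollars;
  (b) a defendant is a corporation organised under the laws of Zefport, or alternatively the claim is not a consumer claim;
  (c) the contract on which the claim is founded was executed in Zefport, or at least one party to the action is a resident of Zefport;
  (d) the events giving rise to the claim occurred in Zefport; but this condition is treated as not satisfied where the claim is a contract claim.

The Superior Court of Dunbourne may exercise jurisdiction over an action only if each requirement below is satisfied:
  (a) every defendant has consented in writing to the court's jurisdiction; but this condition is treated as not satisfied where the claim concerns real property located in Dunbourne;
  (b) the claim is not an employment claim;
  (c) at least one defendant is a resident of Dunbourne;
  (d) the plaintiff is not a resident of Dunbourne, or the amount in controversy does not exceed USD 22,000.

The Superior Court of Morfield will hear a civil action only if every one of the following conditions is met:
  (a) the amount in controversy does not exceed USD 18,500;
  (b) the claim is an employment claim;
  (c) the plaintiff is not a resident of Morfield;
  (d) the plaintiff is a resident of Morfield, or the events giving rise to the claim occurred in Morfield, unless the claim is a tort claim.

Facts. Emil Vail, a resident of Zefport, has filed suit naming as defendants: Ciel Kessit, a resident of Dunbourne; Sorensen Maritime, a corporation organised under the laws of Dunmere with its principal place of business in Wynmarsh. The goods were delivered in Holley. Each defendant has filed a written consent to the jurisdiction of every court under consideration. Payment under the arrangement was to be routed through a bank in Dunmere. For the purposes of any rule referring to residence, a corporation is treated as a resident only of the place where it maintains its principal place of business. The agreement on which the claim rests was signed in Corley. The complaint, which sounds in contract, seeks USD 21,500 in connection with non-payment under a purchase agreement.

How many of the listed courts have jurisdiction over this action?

The Civil Court of Dunmere:
  (a) Every defendant has filed written consent — that alternative is enough. Condition met.
  (b) No party resides in Dunmere. Condition not met.
  (c) No defendant resides in Dunmere (they reside in Dunbourne, Wynmarsh); the amount in controversy is USD 21,500, below the USD 50,000 floor; the claim does not concern real property — no alternative holds. Condition not met.
  (d) The claim is a contract claim, not a consumer claim — that alternative is enough. Met.
  → At least one condition fails; no jurisdiction.
The Superior Court of Zefport:
  (a) The claim is a contract claim, so this disjunct is met. However, the amount in controversy is $21,500, within the $50,000 ceiling, which falls within the stated exception and so defeats the condition. Condition not met.
  (b) The claim is a contract claim, not a consumer claim — that alternative is enough. Satisfied.
  (c) Emil Vail resides in Zefport, so one alternative holds. Met.
  (d) The operative events occurred in Holley, not Zefport. Condition not met.
  → At least one condition fails; no jurisdiction.
The Superior Court of Dunbourne:
  (a) Every defendant has filed written consent. The carve-out does not apply: the claim does not concern real property. Satisfied.
  (b) The claim is a contract claim, not an employment claim. Condition met.
  (c) Ciel Kessit resides in Dunbourne. Satisfied.
  (d) The plaintiff resides in Zefport, which is not Dunbourne, so one alternative holds. Met.
  → Every requirement is satisfied — jurisdiction.
The Superior Court of Morfield:
  (a) The amount in controversy is USD 21,500, above the 18,500 dollars ceiling. Not satisfied.
  (b) The claim is a contract claim, not an employment claim. Not satisfied.
  (c) The plaintiff resides in Zefport, which is not Morfield. Met.
  (d) The plaintiff resides in Zefport, not Morfield; the operative events occurred in Holley, not Morfield — every alternative fails. And the claim is a contract claim, not a tort claim, so the proviso does not save it. Condition not met.
  → The court lacks jurisdiction.
Courts with jurisdiction: the Superior Court of Dunbourne — 1 in total.

1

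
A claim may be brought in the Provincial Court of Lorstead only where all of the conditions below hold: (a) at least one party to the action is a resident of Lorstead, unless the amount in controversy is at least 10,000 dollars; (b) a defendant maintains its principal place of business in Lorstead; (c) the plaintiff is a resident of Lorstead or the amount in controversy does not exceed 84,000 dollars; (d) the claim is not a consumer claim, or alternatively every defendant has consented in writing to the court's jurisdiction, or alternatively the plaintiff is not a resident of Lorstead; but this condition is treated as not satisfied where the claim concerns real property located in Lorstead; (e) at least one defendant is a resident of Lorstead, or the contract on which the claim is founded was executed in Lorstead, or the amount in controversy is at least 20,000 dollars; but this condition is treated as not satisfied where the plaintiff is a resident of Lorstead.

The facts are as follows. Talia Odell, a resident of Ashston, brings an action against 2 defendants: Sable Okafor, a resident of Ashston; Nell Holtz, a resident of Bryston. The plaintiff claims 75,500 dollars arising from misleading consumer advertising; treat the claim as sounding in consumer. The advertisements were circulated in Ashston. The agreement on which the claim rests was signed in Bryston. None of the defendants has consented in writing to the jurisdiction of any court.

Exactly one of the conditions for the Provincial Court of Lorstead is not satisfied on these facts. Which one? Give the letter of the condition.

(b)

The Provincial Court of Lorstead:
  (a) No party resides in Lorstead. However, the amount in controversy is 75,500 dollars, which meets the $10,000 floor, so the 'unless' proviso supplies this condition. Met.
  (b) No defendant is a corporation. Not satisfied.
  (c) The amount in controversy is $75,500, within the $84,000 ceiling — that alternative is enough. Condition met.
  (d) The plaintiff resides in Ashston, which is not Lorstead, so one alternative holds. The exception is not triggered, since the claim does not concern real property. Met.
  (e) The amount in controversy is $75,500, which meets the 20,000 dollars floor, which satisfies one of the alternatives. And the carve-out is inapplicable — the plaintiff resides in Ashston, not Lorstead. Satisfied.
Only condition (b) fails.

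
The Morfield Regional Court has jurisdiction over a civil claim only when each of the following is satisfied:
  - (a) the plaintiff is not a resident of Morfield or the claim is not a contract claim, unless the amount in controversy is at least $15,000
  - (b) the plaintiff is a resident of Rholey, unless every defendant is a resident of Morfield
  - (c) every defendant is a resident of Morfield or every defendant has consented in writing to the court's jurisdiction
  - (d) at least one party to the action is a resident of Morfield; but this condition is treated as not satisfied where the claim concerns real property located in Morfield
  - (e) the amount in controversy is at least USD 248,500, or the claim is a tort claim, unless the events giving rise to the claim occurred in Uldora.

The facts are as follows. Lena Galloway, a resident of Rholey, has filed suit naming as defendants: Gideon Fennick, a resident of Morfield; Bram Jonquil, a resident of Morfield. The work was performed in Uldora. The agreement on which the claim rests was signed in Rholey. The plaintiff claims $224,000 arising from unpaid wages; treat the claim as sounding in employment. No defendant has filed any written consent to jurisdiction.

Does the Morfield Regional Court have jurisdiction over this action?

The Morfield Regional Court:
  (a) The plaintiff resides in Rholey, which is not Morfield — that alternative is enough. Satisfied.
  (b) The plaintiff resides in Rholey. Condition met.
  (c) The defendants reside as follows — Gideon Fennick in Morfield, Bram Jonquil in Morfield — all in Morfield, so this disjunct is met. Met.
  (d) Gideon Fennick resides in Morfield. The carve-out does not apply: the claim does not concern real property. Satisfied.
  (e) The amount in controversy is 224,000 dollars, below the $248,500 floor; the claim is an employment claim, not a tort claim — no alternative holds. But the operative events occurred in Uldora, and the 'unless' clause therefore excuses the requirement. Met.
  → All conditions met; jurisdiction exists.

Yes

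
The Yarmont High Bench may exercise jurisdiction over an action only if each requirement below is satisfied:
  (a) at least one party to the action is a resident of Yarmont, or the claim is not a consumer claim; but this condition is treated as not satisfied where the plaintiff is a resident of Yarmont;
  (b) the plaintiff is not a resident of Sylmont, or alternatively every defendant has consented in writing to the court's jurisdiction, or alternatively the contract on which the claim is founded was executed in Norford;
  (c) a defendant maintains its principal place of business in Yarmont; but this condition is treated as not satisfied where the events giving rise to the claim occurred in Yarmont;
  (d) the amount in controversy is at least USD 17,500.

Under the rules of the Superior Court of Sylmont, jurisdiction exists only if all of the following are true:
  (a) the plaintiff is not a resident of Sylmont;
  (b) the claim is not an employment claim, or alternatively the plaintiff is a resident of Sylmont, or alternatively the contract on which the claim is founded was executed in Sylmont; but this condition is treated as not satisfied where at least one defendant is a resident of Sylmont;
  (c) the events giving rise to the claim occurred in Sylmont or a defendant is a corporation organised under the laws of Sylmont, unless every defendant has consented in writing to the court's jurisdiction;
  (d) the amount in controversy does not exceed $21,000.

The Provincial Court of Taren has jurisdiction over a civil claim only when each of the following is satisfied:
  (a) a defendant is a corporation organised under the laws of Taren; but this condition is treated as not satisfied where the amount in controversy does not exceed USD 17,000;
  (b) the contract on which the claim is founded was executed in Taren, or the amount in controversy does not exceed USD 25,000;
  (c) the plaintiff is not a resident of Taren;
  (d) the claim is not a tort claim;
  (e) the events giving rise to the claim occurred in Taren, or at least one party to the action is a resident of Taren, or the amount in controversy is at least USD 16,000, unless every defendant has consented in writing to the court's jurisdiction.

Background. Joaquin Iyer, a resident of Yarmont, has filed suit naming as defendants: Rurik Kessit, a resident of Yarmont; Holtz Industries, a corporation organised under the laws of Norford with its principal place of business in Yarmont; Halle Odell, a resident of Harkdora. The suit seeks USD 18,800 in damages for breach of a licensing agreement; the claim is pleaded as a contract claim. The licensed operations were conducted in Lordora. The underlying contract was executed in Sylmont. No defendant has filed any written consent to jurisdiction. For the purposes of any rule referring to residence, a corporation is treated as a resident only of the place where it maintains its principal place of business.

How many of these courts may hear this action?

0

The Yarmont High Bench:
  (a) Joaquin Iyer resides in Yarmont — that alternative is enough. But the carve-out bites: the plaintiff resides in Yarmont. Not satisfied.
  (b) The plaintiff resides in Yarmont, which is not Sylmont, which satisfies one of the alternatives. Satisfied.
  (c) Holtz Industries has its principal place of business in Yarmont. The carve-out does not apply: the operative events occurred in Lordora, not Yarmont. Satisfied.
  (d) The amount in controversy is USD 18,800, which meets the USD 17,500 floor. Condition met.
  → Not every requirement is met — no jurisdiction.
The Superior Court of Sylmont:
  (a) The plaintiff resides in Yarmont, which is not Sylmont. Condition met.
  (b) The claim is a contract claim, not an employment claim, so one alternative holds. The exception is not triggered, since no defendant resides in Sylmont (they reside in Yarmont, Yarmont, Harkdora). Met.
  (c) The operative events occurred in Lordora, not Sylmont; the corporate defendant(s) are organised in Norford, not Sylmont — none of the alternatives is met. Nor does the 'unless' clause help: no such written consent has been filed. Not met.
  (d) The amount in controversy is $18,800, within the 21,000 dollars ceiling. Met.
  → At least one condition fails; no jurisdiction.
The Provincial Court of Taren:
  (a) The corporate defendant(s) are organised in Norford, not Taren. Fails.
  (b) The amount in controversy is 18,800 dollars, within the USD 25,000 ceiling, so one alternative holds. Satisfied.
  (c) The plaintiff resides in Yarmont, which is not Taren. Satisfied.
  (d) The claim is a contract claim, not a tort claim. Met.
  (e) The amount in controversy is $18,800, which meets the 16,000 dollars floor, which satisfies one of the alternatives. Met.
  → The court lacks jurisdiction.
No court satisfies all of its conditions.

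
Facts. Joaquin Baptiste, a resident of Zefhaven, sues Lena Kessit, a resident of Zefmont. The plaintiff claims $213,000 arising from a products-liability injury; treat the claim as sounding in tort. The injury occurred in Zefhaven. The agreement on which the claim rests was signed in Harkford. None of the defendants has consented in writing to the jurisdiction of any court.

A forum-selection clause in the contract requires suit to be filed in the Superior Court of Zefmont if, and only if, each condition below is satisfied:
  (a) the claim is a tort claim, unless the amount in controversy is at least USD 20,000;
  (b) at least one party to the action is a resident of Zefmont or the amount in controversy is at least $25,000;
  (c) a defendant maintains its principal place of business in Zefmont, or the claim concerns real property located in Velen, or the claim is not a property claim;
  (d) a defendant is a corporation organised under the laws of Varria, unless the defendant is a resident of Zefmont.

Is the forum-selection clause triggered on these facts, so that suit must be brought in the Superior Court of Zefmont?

Yes

The Superior Court of Zefmont:
  (a) The claim is a tort claim. Met.
  (b) Lena Kessit resides in Zefmont, so one alternative holds. Satisfied.
  (c) The claim is a tort claim, not a property claim, so this disjunct is met. Met.
  (d) No defendant is a corporation. The proviso rescues it, though: the defendant resides in Zefmont. Condition met.
  → Forum clause is triggered.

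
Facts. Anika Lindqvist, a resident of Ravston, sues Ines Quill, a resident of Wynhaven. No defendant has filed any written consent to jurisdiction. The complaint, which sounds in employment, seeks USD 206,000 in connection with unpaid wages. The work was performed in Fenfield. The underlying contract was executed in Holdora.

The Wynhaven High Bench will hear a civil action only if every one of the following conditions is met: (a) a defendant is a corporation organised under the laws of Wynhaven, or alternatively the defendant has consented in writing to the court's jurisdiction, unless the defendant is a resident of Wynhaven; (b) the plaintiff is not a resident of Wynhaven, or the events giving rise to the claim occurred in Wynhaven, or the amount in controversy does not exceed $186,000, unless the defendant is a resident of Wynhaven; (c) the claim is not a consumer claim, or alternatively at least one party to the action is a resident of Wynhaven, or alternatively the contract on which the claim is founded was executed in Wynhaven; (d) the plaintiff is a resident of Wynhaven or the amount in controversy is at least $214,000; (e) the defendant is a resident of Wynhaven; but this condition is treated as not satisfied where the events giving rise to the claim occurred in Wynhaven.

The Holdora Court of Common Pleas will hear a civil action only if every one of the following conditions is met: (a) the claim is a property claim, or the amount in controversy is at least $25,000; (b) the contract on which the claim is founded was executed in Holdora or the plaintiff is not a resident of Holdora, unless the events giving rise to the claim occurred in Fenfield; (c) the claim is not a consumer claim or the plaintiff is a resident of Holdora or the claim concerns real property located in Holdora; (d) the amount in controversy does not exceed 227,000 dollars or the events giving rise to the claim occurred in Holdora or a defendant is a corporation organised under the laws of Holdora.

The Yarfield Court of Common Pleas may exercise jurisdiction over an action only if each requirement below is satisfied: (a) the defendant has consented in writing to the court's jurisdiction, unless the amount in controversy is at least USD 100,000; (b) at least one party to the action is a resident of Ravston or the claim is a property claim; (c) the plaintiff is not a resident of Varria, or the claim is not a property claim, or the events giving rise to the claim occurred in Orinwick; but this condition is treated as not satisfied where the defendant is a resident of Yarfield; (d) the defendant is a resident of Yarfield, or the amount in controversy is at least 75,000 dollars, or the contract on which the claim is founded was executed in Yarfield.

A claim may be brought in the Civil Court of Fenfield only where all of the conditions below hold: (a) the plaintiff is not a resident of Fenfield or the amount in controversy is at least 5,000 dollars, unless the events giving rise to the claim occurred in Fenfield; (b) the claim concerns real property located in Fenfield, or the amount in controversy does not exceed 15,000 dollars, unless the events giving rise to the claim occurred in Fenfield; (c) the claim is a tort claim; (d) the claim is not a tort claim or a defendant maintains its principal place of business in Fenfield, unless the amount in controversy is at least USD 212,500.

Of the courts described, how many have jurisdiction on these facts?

2

The Wynhaven High Bench:
  (a) No defendant is a corporation; no such written consent has been filed — none of the alternatives is met. The proviso rescues it, though: the defendant resides in Wynhaven. Condition met.
  (b) The plaintiff resides in Ravston, which is not Wynhaven, so one alternative holds. Satisfied.
  (c) The claim is an employment claim, not a consumer claim, which satisfies one of the alternatives. Satisfied.
  (d) The plaintiff resides in Ravston, not Wynhaven; the amount in controversy is USD 206,000, below the $214,000 floor — every alternative fails. Not satisfied.
  (e) The defendant resides in Wynhaven. And the carve-out is inapplicable — the operative events occurred in Fenfield, not Wynhaven. Satisfied.
  → Not every requirement is met — no jurisdiction.
The Holdora Court of Common Pleas:
  (a) The amount in controversy is $206,000, which meets the 25,000 dollars floor, so this disjunct is met. Satisfied.
  (b) The contract was executed in Holdora, so one alternative holds. Met.
  (c) The claim is an employment claim, not a consumer claim — that alternative is enough. Satisfied.
  (d) The amount in controversy is $206,000, within the USD 227,000 ceiling, so this disjunct is met. Satisfied.
  → All conditions met; jurisdiction exists.
The Yarfield Court of Common Pleas:
  (a) No such written consent has been filed. However, the amount in controversy is 206,000 dollars, which meets the $100,000 floor, so the 'unless' proviso supplies this condition. Met.
  (b) Anika Lindqvist resides in Ravston, so this disjunct is met. Condition met.
  (c) The plaintiff resides in Ravston, which is not Varria, which satisfies one of the alternatives. The exception is not triggered, since the defendant resides in Wynhaven, not Yarfield. Satisfied.
  (d) The amount in controversy is $206,000, which meets the $75,000 floor — that alternative is enough. Met.
  → All conditions met; jurisdiction exists.
The Civil Court of Fenfield:
  (a) The plaintiff resides in Ravston, which is not Fenfield — that alternative is enough. Condition met.
  (b) The claim does not concern real property; the amount in controversy is USD 206,000, above the USD 15,000 ceiling — none of the alternatives is met. However, the operative events occurred in Fenfield, so the 'unless' proviso supplies this condition. Satisfied.
  (c) The claim is an employment claim, not a tort claim. Condition not met.
  (d) The claim is an employment claim, not a tort claim, which satisfies one of the alternatives. Condition met.
  → Not every requirement is met — no jurisdiction.
Courts with jurisdiction: the Holdora Court of Common Pleas, the Yarfield Court of Common Pleas — 2 in total.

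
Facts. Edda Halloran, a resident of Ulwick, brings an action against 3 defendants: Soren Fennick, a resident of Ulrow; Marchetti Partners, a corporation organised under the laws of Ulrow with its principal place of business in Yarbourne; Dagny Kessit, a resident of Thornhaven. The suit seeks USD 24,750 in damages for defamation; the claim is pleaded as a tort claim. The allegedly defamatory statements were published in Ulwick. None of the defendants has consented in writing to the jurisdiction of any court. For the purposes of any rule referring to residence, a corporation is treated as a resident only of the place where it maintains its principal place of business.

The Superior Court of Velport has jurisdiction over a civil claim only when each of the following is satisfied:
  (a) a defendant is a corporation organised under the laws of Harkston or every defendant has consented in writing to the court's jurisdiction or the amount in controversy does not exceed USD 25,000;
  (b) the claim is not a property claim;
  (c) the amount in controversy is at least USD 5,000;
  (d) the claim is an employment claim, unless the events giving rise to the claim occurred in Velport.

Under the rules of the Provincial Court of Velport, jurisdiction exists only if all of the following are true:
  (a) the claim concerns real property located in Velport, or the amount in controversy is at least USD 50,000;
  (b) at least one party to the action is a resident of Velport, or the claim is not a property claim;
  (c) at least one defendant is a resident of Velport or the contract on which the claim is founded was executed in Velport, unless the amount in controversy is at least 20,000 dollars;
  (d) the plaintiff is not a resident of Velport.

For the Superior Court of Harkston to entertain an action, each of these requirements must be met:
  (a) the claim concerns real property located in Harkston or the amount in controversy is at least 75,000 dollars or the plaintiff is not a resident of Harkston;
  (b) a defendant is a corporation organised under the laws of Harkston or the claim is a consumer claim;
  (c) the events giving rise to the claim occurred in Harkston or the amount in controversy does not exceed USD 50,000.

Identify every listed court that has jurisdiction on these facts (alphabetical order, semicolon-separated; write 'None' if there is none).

None

The Superior Court of Velport:
  (a) The amount in controversy is USD 24,750, within the 25,000 dollars ceiling, so one alternative holds. Met.
  (b) The claim is a tort claim, not a property claim. Satisfied.
  (c) The amount in controversy is USD 24,750, which meets the USD 5,000 floor. Met.
  (d) The claim is a tort claim, not an employment claim. And the operative events occurred in Ulwick, not Velport, so the proviso does not save it. Not satisfied.
  → Not every requirement is met — no jurisdiction.
The Provincial Court of Velport:
  (a) The claim does not concern real property; the amount in controversy is $24,750, below the USD 50,000 floor — no alternative holds. Not satisfied.
  (b) The claim is a tort claim, not a property claim, so one alternative holds. Satisfied.
  (c) No defendant resides in Velport (they reside in Ulrow, Yarbourne, Thornhaven); no contract (and hence no place of execution) is alleged — no alternative holds. However, the amount in controversy is $24,750, which meets the $20,000 floor, so the 'unless' proviso supplies this condition. Condition met.
  (d) The plaintiff resides in Ulwick, which is not Velport. Met.
  → At least one condition fails; no jurisdiction.
The Superior Court of Harkston:
  (a) The plaintiff resides in Ulwick, which is not Harkston, which satisfies one of the alternatives. Satisfied.
  (b) The corporate defendant(s) are organised in Ulrow, not Harkston; the claim is a tort claim, not a consumer claim — every alternative fails. Fails.
  (c) The amount in controversy is 24,750 dollars, within the 50,000 dollars ceiling, so this disjunct is met. Satisfied.
  → At least one condition fails; no jurisdiction.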